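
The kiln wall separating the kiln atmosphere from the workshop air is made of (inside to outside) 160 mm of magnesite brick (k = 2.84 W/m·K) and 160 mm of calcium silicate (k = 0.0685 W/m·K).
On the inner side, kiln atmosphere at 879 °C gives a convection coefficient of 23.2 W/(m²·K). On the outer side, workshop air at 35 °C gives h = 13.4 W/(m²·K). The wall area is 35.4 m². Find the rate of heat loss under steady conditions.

Treating each layer as a thermal resistance in series:
R_inner film = 1/(h_i·A) = 1/(23.2×35.4) = 0.001218 K/W
R_magnesite brick = L/(kA) = 0.16/(2.84×35.4) = 0.001591 K/W
R_calcium silicate = L/(kA) = 0.16/(0.0685×35.4) = 0.06598 K/W
R_outer film = 1/(h_o·A) = 1/(13.4×35.4) = 0.002108 K/W
R_total = 0.0709 K/W
Q = ΔT / R_total = 844 / 0.0709

Q ≈ 11900 W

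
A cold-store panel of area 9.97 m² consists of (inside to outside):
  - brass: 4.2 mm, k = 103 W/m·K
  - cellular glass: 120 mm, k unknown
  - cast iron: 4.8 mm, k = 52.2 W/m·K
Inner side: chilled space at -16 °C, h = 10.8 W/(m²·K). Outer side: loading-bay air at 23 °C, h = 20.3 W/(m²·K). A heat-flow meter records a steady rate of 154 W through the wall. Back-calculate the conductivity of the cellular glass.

Series thermal resistances:
R_inner film = 1/(h_i·A) = 1/(10.8×9.97) = 0.009287 K/W
R_brass = L/(kA) = 0.0042/(103×9.97) = 4.09×10^-6 K/W
R_cast iron = L/(kA) = 0.0048/(52.2×9.97) = 9.223×10^-6 K/W
R_outer film = 1/(h_o·A) = 1/(20.3×9.97) = 0.004941 K/W
Sum of known resistances R_other = 0.01424 K/W
Total R = ΔT/Q = 39/154 = 0.2532 K/W
R_cellular glass = R_total − R_other = 0.239 K/W
k = L/(R·A) = 0.12/(0.239×9.97)

k ≈ 0.0504 W/(m·K)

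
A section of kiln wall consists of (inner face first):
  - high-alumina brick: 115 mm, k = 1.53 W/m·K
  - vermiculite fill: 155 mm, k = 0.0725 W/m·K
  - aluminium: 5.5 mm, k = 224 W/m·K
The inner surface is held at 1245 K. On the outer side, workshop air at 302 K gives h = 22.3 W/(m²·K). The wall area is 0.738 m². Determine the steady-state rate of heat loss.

Using the resistance-network approach (series):
R_high-alumina brick = L/(kA) = 0.115/(1.53×0.738) = 0.1018 K/W
R_vermiculite fill = L/(kA) = 0.155/(0.0725×0.738) = 2.897 K/W
R_aluminium = L/(kA) = 0.0055/(224×0.738) = 3.327×10^-5 K/W
R_outer film = 1/(h_o·A) = 1/(22.3×0.738) = 0.06076 K/W
R_total = 3.06 K/W
Q = ΔT / R_total = 943 / 3.06

Q ≈ 308 W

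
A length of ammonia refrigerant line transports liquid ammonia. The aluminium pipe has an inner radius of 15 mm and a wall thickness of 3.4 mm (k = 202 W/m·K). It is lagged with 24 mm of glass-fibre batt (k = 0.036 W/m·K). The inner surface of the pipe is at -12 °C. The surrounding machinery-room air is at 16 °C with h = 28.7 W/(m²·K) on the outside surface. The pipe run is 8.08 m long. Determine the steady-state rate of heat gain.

Q ≈ 59.2 W

Cylindrical conduction, so R = ln(r₂/r₁)/(2πkL) per layer, in series:
R_aluminium pipe wall = ln(18.4/15)/(2π×202×8.08) = 1.992×10^-5 K/W
R_glass-fibre batt = ln(42.4/18.4)/(2π×0.036×8.08) = 0.4568 K/W
R_outer film = 1/(h_o·2πr_oL) = 1/(28.7×2π×0.0424×8.08) = 0.01619 K/W
R_total = 0.473 K/W
Q = ΔT/R_total = 28/0.473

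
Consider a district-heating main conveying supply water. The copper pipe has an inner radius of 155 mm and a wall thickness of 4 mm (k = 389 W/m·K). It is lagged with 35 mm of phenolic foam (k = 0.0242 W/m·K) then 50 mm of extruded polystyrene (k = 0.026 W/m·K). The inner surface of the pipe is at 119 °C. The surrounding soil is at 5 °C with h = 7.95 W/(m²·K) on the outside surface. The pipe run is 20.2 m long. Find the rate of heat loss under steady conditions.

Q ≈ 824 W

For a radial system each layer contributes R = ln(r_out/r_in)/(2πkL); films add R = 1/(hA).
R_copper pipe wall = ln(159/155)/(2π×389×20.2) = 5.161×10^-7 K/W
R_phenolic foam = ln(194/159)/(2π×0.0242×20.2) = 0.06477 K/W
R_extruded polystyrene = ln(244/194)/(2π×0.026×20.2) = 0.06949 K/W
R_outer film = 1/(h_o·2πr_oL) = 1/(7.95×2π×0.244×20.2) = 0.004062 K/W
R_total = 0.1383 K/W
Q = ΔT/R_total = 114/0.1383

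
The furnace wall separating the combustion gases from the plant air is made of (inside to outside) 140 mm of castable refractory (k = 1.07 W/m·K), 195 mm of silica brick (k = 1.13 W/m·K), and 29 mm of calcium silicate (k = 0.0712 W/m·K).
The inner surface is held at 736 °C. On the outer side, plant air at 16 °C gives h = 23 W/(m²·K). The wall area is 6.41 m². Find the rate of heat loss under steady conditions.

Q ≈ 6120 W

Thermal resistances in series:
R_castable refractory = L/(kA) = 0.14/(1.07×6.41) = 0.02041 K/W
R_silica brick = L/(kA) = 0.195/(1.13×6.41) = 0.02692 K/W
R_calcium silicate = L/(kA) = 0.029/(0.0712×6.41) = 0.06354 K/W
R_outer film = 1/(h_o·A) = 1/(23×6.41) = 0.006783 K/W
R_total = 0.1177 K/W
Q = ΔT / R_total = 720 / 0.1177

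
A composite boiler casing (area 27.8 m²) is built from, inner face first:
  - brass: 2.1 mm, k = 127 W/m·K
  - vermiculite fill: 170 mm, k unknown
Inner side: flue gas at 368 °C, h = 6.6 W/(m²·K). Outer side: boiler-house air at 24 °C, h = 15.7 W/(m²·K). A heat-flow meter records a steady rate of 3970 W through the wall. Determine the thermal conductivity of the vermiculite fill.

k ≈ 0.0775 W/(m·K)

Thermal resistances in series:
R_inner film = 1/(h_i·A) = 1/(6.6×27.8) = 0.00545 K/W
R_brass = L/(kA) = 0.0021/(127×27.8) = 5.948×10^-7 K/W
R_outer film = 1/(h_o·A) = 1/(15.7×27.8) = 0.002291 K/W
Sum of known resistances R_other = 0.007742 K/W
Total R = ΔT/Q = 344/3970 = 0.08665 K/W
R_vermiculite fill = R_total − R_other = 0.07891 K/W
k = L/(R·A) = 0.17/(0.07891×27.8)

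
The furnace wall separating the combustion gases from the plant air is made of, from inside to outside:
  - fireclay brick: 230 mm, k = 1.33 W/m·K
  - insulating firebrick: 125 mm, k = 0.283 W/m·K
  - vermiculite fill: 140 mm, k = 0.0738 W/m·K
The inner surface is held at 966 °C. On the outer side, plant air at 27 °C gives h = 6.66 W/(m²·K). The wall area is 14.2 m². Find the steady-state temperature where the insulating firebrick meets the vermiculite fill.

Treating each layer as a thermal resistance in series:
R_fireclay brick = L/(kA) = 0.23/(1.33×14.2) = 0.01218 K/W
R_insulating firebrick = L/(kA) = 0.125/(0.283×14.2) = 0.03111 K/W
R_vermiculite fill = L/(kA) = 0.14/(0.0738×14.2) = 0.1336 K/W
R_outer film = 1/(h_o·A) = 1/(6.66×14.2) = 0.01057 K/W
R_total = 0.1875 K/W;  Q = ΔT/R_total = 939/0.1875 = 5009 W
T_interface = T_inner − Q·ΣR(inner→interface) = 966 − 5010×0.04328

T ≈ 749 °C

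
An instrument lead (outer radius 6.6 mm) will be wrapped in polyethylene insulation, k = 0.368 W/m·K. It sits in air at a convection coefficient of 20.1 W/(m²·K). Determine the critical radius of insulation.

For a cylinder r_cr = k/h = 0.368/20.1
r_cr = 18.3 mm; since the bare radius (6.6 mm) is below r_cr, adding a thin layer of insulation will *increase* heat loss.

r_cr ≈ 18.3 mm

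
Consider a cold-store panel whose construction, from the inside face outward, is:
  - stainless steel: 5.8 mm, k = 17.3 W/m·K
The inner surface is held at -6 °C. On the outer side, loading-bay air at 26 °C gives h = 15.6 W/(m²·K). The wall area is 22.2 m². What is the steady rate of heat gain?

Q ≈ 11000 W

Treating each layer as a thermal resistance in series:
R_stainless steel = L/(kA) = 0.0058/(17.3×22.2) = 1.51×10^-5 K/W
R_outer film = 1/(h_o·A) = 1/(15.6×22.2) = 0.002888 K/W
R_total = 0.002903 K/W
Q = ΔT / R_total = 32 / 0.002903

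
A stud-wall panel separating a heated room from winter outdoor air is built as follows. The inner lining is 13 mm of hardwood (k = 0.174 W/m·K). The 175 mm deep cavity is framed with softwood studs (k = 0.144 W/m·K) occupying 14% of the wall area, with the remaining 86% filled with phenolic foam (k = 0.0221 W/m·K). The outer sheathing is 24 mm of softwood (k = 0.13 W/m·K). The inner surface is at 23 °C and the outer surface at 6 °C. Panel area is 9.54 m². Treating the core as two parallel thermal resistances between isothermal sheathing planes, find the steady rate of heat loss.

Sheathing layers in series; stud and cavity paths in parallel between them.
R_inner = 0.013/(0.174×9.54) = 0.007832 K/W
R_stud  = 0.175/(0.144×0.14×9.54) = 0.9099 K/W
R_cav   = 0.175/(0.0221×0.86×9.54) = 0.9652 K/W
1/R_core = 1/R_stud + 1/R_cav → R_core = 0.4684 K/W
R_outer = 0.024/(0.13×9.54) = 0.01935 K/W
R_total = 0.4955 K/W
Q = ΔT/R_total = 17/0.4955

Q ≈ 34.3 W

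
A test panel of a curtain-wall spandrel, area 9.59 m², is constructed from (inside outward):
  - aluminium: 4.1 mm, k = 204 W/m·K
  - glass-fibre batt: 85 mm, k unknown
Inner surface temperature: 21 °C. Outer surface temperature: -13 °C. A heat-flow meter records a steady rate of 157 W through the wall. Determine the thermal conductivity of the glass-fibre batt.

k ≈ 0.0409 W/(m·K)

Thermal resistances in series:
R_aluminium = L/(kA) = 0.0041/(204×9.59) = 2.096×10^-6 K/W
Sum of known resistances R_other = 2.096×10^-6 K/W
Total R = ΔT/Q = 34/157 = 0.2166 K/W
R_glass-fibre batt = R_total − R_other = 0.2166 K/W
k = L/(R·A) = 0.085/(0.2166×9.59)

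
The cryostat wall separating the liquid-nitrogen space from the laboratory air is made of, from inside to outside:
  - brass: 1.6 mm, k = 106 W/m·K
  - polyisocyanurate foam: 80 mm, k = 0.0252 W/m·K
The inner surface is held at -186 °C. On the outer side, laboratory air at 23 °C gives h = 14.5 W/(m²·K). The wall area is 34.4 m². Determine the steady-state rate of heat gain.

Using the resistance-network approach (series):
R_brass = L/(kA) = 0.0016/(106×34.4) = 4.388×10^-7 K/W
R_polyisocyanurate foam = L/(kA) = 0.08/(0.0252×34.4) = 0.09228 K/W
R_outer film = 1/(h_o·A) = 1/(14.5×34.4) = 0.002005 K/W
R_total = 0.09429 K/W
Q = ΔT / R_total = 209 / 0.09429

Q ≈ 2220 W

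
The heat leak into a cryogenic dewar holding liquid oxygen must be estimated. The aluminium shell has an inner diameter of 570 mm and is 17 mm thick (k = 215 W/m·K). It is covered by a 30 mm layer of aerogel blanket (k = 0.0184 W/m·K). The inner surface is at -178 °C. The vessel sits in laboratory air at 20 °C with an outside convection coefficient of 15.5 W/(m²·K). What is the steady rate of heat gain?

Q ≈ 148 W

Each spherical layer contributes R = (1/r_i − 1/r_o)/(4πk):
R_aluminium shell = (1/0.285 − 1/0.302)/(4π×215) = 7.311×10^-5 K/W
R_aerogel blanket = (1/0.302 − 1/0.332)/(4π×0.0184) = 1.294 K/W
R_outer film = 1/(h·4πr_o²) = 1/(15.5×4π×0.332²) = 0.04658 K/W
R_total = 1.341 K/W
Q = ΔT/R_total = 198/1.341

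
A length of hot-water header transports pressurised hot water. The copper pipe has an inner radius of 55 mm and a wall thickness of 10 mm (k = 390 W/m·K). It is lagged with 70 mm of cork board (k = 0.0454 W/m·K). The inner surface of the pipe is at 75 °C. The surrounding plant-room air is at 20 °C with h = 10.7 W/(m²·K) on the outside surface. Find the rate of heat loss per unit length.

For a radial system each layer contributes R = ln(r_out/r_in)/(2πkL); films add R = 1/(hA).
R_copper pipe wall = ln(65/55)/(2π×390×1) = 6.817×10^-5 K/W
R_cork board = ln(135/65)/(2π×0.0454×1) = 2.562 K/W
R_outer film = 1/(h_o·2πr_oL) = 1/(10.7×2π×0.135×1) = 0.1102 K/W
R_total = 2.672 K/W
Q = ΔT/R_total = 55/2.672

q′ ≈ 20.6 W/m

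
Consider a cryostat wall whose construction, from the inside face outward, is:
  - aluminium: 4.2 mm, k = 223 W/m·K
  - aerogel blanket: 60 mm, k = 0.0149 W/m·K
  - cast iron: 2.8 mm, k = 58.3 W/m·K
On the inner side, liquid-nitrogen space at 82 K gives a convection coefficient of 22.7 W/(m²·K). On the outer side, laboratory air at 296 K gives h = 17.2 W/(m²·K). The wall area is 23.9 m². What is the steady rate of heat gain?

Treating each layer as a thermal resistance in series:
R_inner film = 1/(h_i·A) = 1/(22.7×23.9) = 0.001843 K/W
R_aluminium = L/(kA) = 0.0042/(223×23.9) = 7.88×10^-7 K/W
R_aerogel blanket = L/(kA) = 0.06/(0.0149×23.9) = 0.1685 K/W
R_cast iron = L/(kA) = 0.0028/(58.3×23.9) = 2.01×10^-6 K/W
R_outer film = 1/(h_o·A) = 1/(17.2×23.9) = 0.002433 K/W
R_total = 0.1728 K/W
Q = ΔT / R_total = 214 / 0.1728

Q ≈ 1240 W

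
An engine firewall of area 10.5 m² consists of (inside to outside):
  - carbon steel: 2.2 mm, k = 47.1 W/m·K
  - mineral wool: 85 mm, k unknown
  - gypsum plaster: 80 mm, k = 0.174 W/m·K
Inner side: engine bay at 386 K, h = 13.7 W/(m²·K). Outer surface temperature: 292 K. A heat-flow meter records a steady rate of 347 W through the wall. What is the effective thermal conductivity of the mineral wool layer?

Series thermal resistances:
R_inner film = 1/(h_i·A) = 1/(13.7×10.5) = 0.006952 K/W
R_carbon steel = L/(kA) = 0.0022/(47.1×10.5) = 4.448×10^-6 K/W
R_gypsum plaster = L/(kA) = 0.08/(0.174×10.5) = 0.04379 K/W
Sum of known resistances R_other = 0.05074 K/W
Total R = ΔT/Q = 94/347 = 0.2709 K/W
R_mineral wool = R_total − R_other = 0.2201 K/W
k = L/(R·A) = 0.085/(0.2201×10.5)

k ≈ 0.0368 W/(m·K)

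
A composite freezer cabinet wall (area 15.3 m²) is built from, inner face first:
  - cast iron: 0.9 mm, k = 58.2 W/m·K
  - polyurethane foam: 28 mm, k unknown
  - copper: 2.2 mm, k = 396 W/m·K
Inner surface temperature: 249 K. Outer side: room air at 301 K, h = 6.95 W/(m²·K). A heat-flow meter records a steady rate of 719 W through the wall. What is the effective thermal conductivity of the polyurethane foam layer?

k ≈ 0.0291 W/(m·K)

Using the resistance-network approach (series):
R_cast iron = L/(kA) = 0.0009/(58.2×15.3) = 1.011×10^-6 K/W
R_copper = L/(kA) = 0.0022/(396×15.3) = 3.631×10^-7 K/W
R_outer film = 1/(h_o·A) = 1/(6.95×15.3) = 0.009404 K/W
Sum of known resistances R_other = 0.009406 K/W
Total R = ΔT/Q = 52/719 = 0.07232 K/W
R_polyurethane foam = R_total − R_other = 0.06292 K/W
k = L/(R·A) = 0.028/(0.06292×15.3)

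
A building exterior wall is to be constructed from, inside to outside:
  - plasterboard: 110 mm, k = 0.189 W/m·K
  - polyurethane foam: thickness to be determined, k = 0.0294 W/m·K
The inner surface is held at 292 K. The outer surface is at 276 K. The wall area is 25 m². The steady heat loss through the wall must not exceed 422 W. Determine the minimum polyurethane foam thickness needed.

Treating each layer as a thermal resistance in series:
R_plasterboard = L/(kA) = 0.11/(0.189×25) = 0.02328 K/W
Sum of the known resistances R_other = 0.02328 K/W
Required total resistance R_tot = ΔT/Q_allow = 16/422 = 0.03791 K/W
R_polyurethane foam = R_tot − R_other = 0.01463 K/W
L = R·k·A = 0.01463×0.0294×25

L ≈ 10.8 mm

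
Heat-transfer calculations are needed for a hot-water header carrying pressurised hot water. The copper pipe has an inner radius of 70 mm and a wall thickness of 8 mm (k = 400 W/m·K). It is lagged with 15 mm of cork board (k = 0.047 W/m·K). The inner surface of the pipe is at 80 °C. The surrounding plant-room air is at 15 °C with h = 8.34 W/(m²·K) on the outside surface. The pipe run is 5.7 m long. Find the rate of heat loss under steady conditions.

Cylindrical conduction, so R = ln(r₂/r₁)/(2πkL) per layer, in series:
R_copper pipe wall = ln(78/70)/(2π×400×5.7) = 7.554×10^-6 K/W
R_cork board = ln(93/78)/(2π×0.047×5.7) = 0.1045 K/W
R_outer film = 1/(h_o·2πr_oL) = 1/(8.34×2π×0.093×5.7) = 0.036 K/W
R_total = 0.1405 K/W
Q = ΔT/R_total = 65/0.1405

Q ≈ 463 W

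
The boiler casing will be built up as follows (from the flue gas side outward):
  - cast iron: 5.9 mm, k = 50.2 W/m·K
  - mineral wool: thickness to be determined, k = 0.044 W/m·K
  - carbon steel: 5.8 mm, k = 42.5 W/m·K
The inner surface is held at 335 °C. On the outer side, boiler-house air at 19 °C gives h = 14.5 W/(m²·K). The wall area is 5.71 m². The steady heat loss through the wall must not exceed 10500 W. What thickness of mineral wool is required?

Treating each layer as a thermal resistance in series:
R_cast iron = L/(kA) = 0.0059/(50.2×5.71) = 2.058×10^-5 K/W
R_carbon steel = L/(kA) = 0.0058/(42.5×5.71) = 2.39×10^-5 K/W
R_outer film = 1/(h_o·A) = 1/(14.5×5.71) = 0.01208 K/W
Sum of the known resistances R_other = 0.01212 K/W
Required total resistance R_tot = ΔT/Q_allow = 316/10500 = 0.0301 K/W
R_mineral wool = R_tot − R_other = 0.01797 K/W
L = R·k·A = 0.01797×0.044×5.71

L ≈ 4.52 mm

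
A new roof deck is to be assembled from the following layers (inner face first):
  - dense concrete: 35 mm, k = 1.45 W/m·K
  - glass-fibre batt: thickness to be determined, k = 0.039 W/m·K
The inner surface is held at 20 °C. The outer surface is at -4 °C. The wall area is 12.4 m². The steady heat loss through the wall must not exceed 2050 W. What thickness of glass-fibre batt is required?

Thermal resistances in series:
R_dense concrete = L/(kA) = 0.035/(1.45×12.4) = 0.001947 K/W
Sum of the known resistances R_other = 0.001947 K/W
Required total resistance R_tot = ΔT/Q_allow = 24/2050 = 0.01171 K/W
R_glass-fibre batt = R_tot − R_other = 0.009761 K/W
L = R·k·A = 0.009761×0.039×12.4

L ≈ 4.72 mm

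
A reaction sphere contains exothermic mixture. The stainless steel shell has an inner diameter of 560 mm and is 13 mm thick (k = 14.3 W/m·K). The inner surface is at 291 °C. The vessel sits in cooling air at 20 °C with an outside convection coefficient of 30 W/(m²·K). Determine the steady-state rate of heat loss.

Radial (spherical) resistances in series:
R_stainless steel shell = (1/0.28 − 1/0.293)/(4π×14.3) = 8.818×10^-4 K/W
R_outer film = 1/(h·4πr_o²) = 1/(30×4π×0.293²) = 0.0309 K/W
R_total = 0.03178 K/W
Q = ΔT/R_total = 271/0.03178

Q ≈ 8530 W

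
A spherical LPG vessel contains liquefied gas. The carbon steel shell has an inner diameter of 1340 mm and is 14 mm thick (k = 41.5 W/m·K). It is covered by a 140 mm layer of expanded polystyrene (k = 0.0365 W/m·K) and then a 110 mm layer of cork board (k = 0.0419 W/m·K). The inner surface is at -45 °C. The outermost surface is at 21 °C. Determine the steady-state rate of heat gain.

For a spherical shell R = (1/r₁ − 1/r₂)/(4πk); film R = 1/(h·4πr²). In series:
R_carbon steel shell = (1/0.67 − 1/0.684)/(4π×41.5) = 5.858×10^-5 K/W
R_expanded polystyrene = (1/0.684 − 1/0.824)/(4π×0.0365) = 0.5416 K/W
R_cork board = (1/0.824 − 1/0.934)/(4π×0.0419) = 0.2715 K/W
R_total = 0.8131 K/W
Q = ΔT/R_total = 66/0.8131

Q ≈ 81.2 W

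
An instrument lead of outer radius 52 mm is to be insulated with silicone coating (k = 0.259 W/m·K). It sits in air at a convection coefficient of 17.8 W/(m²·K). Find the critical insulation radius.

r_cr ≈ 14.6 mm

For a cylinder r_cr = k/h = 0.259/17.8
r_cr = 14.6 mm; since the bare radius (52 mm) is above r_cr, any added insulation will reduce heat loss.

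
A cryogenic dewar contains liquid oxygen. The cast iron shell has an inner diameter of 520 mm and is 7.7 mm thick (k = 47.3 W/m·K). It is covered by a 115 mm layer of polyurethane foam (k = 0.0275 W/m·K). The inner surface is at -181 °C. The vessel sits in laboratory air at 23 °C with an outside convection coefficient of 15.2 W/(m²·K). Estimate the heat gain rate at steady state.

Each spherical layer contributes R = (1/r_i − 1/r_o)/(4πk):
R_cast iron shell = (1/0.26 − 1/0.2677)/(4π×47.3) = 1.861×10^-4 K/W
R_polyurethane foam = (1/0.2677 − 1/0.3827)/(4π×0.0275) = 3.248 K/W
R_outer film = 1/(h·4πr_o²) = 1/(15.2×4π×0.3827²) = 0.03575 K/W
R_total = 3.284 K/W
Q = ΔT/R_total = 204/3.284

Q ≈ 62.1 W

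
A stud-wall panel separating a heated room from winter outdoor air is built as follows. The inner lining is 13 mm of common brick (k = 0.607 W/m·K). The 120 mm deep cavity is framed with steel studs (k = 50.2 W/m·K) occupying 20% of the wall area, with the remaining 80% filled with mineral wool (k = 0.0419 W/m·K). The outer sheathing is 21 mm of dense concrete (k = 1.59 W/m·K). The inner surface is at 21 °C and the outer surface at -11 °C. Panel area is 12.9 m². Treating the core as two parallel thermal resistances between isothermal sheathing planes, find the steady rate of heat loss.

Q ≈ 8870 W

Sheathing layers in series; stud and cavity paths in parallel between them.
R_inner = 0.013/(0.607×12.9) = 0.00166 K/W
R_stud  = 0.12/(50.2×0.2×12.9) = 9.265×10^-4 K/W
R_cav   = 0.12/(0.0419×0.8×12.9) = 0.2775 K/W
1/R_core = 1/R_stud + 1/R_cav → R_core = 9.234×10^-4 K/W
R_outer = 0.021/(1.59×12.9) = 0.001024 K/W
R_total = 0.003608 K/W
Q = ΔT/R_total = 32/0.003608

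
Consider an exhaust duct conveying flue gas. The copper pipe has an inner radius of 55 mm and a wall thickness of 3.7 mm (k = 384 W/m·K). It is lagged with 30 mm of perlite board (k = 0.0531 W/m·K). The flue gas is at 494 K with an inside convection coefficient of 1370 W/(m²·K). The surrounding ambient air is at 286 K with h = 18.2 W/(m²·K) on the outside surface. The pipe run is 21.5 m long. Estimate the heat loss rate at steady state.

Q ≈ 3340 W

Treating each annulus and film as a series resistance:
R_inner film = 1/(h_i·2πr₁L) = 1/(1370×2π×0.055×21.5) = 9.824×10^-5 K/W
R_copper pipe wall = ln(58.7/55)/(2π×384×21.5) = 1.255×10^-6 K/W
R_perlite board = ln(88.7/58.7)/(2π×0.0531×21.5) = 0.05755 K/W
R_outer film = 1/(h_o·2πr_oL) = 1/(18.2×2π×0.0887×21.5) = 0.004585 K/W
R_total = 0.06224 K/W
Q = ΔT/R_total = 208/0.06224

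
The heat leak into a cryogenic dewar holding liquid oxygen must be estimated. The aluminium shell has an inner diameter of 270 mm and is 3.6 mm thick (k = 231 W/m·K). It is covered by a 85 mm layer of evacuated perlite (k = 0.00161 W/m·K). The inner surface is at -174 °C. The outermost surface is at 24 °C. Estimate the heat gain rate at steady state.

Q ≈ 1.46 W

Each spherical layer contributes R = (1/r_i − 1/r_o)/(4πk):
R_aluminium shell = (1/0.135 − 1/0.1386)/(4π×231) = 6.628×10^-5 K/W
R_evacuated perlite = (1/0.1386 − 1/0.2236)/(4π×0.00161) = 135.6 K/W
R_total = 135.6 K/W
Q = ΔT/R_total = 198/135.6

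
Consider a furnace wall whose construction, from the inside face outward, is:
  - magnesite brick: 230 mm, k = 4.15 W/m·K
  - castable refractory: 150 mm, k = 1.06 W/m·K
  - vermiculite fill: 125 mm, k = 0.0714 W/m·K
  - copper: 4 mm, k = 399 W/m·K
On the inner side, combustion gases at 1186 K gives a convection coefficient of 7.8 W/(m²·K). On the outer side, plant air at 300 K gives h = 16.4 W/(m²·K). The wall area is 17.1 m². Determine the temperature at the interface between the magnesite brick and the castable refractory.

T ≈ 1110 K

Series thermal resistances:
R_inner film = 1/(h_i·A) = 1/(7.8×17.1) = 0.007497 K/W
R_magnesite brick = L/(kA) = 0.23/(4.15×17.1) = 0.003241 K/W
R_castable refractory = L/(kA) = 0.15/(1.06×17.1) = 0.008275 K/W
R_vermiculite fill = L/(kA) = 0.125/(0.0714×17.1) = 0.1024 K/W
R_copper = L/(kA) = 0.004/(399×17.1) = 5.863×10^-7 K/W
R_outer film = 1/(h_o·A) = 1/(16.4×17.1) = 0.003566 K/W
R_total = 0.125 K/W;  Q = ΔT/R_total = 886/0.125 = 7090 W
T_interface = T_inner − Q·ΣR(inner→interface) = 1186 − 7090×0.01074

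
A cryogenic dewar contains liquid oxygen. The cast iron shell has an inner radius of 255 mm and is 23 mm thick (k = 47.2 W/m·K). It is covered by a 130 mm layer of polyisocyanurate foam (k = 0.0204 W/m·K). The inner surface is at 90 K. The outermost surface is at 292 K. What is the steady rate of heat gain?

Q ≈ 45.2 W

Each spherical layer contributes R = (1/r_i − 1/r_o)/(4πk):
R_cast iron shell = (1/0.255 − 1/0.278)/(4π×47.2) = 5.47×10^-4 K/W
R_polyisocyanurate foam = (1/0.278 − 1/0.408)/(4π×0.0204) = 4.471 K/W
R_total = 4.471 K/W
Q = ΔT/R_total = 202/4.471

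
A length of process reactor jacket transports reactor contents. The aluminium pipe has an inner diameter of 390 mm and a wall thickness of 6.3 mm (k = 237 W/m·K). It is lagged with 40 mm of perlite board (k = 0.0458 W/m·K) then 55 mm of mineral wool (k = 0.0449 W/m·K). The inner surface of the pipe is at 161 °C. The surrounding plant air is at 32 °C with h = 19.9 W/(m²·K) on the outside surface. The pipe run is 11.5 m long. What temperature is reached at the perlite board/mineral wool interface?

Treating each annulus and film as a series resistance:
R_aluminium pipe wall = ln(201.3/195)/(2π×237×11.5) = 1.857×10^-6 K/W
R_perlite board = ln(241.3/201.3)/(2π×0.0458×11.5) = 0.05477 K/W
R_mineral wool = ln(296.3/241.3)/(2π×0.0449×11.5) = 0.06329 K/W
R_outer film = 1/(h_o·2πr_oL) = 1/(19.9×2π×0.2963×11.5) = 0.002347 K/W
R_total = 0.1204 K/W
Q = ΔT/R_total = 129/0.1204
Q = 1070 W
T_interface = T_inner − Q·ΣR(inner→interface) = 161 − 1070×0.05477

T ≈ 102 °C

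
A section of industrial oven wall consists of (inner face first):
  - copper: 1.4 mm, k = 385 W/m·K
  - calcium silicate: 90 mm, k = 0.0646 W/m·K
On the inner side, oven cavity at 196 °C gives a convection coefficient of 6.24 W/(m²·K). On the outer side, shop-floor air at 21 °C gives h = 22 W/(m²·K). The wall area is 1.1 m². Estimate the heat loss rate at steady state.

Q ≈ 120 W

Model the wall as resistances in series:
R_inner film = 1/(h_i·A) = 1/(6.24×1.1) = 0.1457 K/W
R_copper = L/(kA) = 0.0014/(385×1.1) = 3.306×10^-6 K/W
R_calcium silicate = L/(kA) = 0.09/(0.0646×1.1) = 1.267 K/W
R_outer film = 1/(h_o·A) = 1/(22×1.1) = 0.04132 K/W
R_total = 1.454 K/W
Q = ΔT / R_total = 175 / 1.454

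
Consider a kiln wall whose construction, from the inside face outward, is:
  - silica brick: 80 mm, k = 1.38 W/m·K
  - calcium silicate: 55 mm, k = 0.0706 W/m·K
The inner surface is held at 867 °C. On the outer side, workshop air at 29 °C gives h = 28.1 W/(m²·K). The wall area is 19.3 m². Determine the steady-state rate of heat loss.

Series thermal resistances:
R_silica brick = L/(kA) = 0.08/(1.38×19.3) = 0.003004 K/W
R_calcium silicate = L/(kA) = 0.055/(0.0706×19.3) = 0.04036 K/W
R_outer film = 1/(h_o·A) = 1/(28.1×19.3) = 0.001844 K/W
R_total = 0.04521 K/W
Q = ΔT / R_total = 838 / 0.04521

Q ≈ 18500 W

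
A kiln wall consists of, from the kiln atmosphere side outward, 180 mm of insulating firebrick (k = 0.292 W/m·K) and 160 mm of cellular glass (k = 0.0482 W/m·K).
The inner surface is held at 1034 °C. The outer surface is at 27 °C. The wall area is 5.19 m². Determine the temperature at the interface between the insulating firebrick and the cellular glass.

T ≈ 876 °C

Series thermal resistances:
R_insulating firebrick = L/(kA) = 0.18/(0.292×5.19) = 0.1188 K/W
R_cellular glass = L/(kA) = 0.16/(0.0482×5.19) = 0.6396 K/W
R_total = 0.7584 K/W;  Q = ΔT/R_total = 1007/0.7584 = 1328 W
T_interface = T_inner − Q·ΣR(inner→interface) = 1034 − 1330×0.1188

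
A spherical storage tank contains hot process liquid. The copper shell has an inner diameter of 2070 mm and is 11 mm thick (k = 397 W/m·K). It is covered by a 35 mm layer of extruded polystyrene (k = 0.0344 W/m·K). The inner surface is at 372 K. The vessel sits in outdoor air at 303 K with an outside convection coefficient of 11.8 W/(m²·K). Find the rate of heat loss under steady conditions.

Q ≈ 892 W

For a spherical shell R = (1/r₁ − 1/r₂)/(4πk); film R = 1/(h·4πr²). In series:
R_copper shell = (1/1.035 − 1/1.046)/(4π×397) = 2.037×10^-6 K/W
R_extruded polystyrene = (1/1.046 − 1/1.081)/(4π×0.0344) = 0.0716 K/W
R_outer film = 1/(h·4πr_o²) = 1/(11.8×4π×1.081²) = 0.005771 K/W
R_total = 0.07738 K/W
Q = ΔT/R_total = 69/0.07738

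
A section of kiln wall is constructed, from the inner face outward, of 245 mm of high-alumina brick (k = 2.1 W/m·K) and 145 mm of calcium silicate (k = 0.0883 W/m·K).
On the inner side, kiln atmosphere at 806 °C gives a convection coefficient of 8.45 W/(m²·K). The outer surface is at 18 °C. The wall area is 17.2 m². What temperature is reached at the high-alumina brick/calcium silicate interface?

Series thermal resistances:
R_inner film = 1/(h_i·A) = 1/(8.45×17.2) = 0.00688 K/W
R_high-alumina brick = L/(kA) = 0.245/(2.1×17.2) = 0.006783 K/W
R_calcium silicate = L/(kA) = 0.145/(0.0883×17.2) = 0.09547 K/W
R_total = 0.1091 K/W;  Q = ΔT/R_total = 788/0.1091 = 7220 W
T_interface = T_inner − Q·ΣR(inner→interface) = 806 − 7220×0.01366

T ≈ 707 °C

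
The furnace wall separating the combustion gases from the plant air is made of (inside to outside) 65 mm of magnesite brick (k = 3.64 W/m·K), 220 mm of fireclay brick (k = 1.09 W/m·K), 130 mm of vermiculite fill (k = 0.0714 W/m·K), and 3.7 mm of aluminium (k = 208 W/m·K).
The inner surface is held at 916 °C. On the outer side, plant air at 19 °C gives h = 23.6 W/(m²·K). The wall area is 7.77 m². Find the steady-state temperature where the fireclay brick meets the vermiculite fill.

Thermal resistances in series:
R_magnesite brick = L/(kA) = 0.065/(3.64×7.77) = 0.002298 K/W
R_fireclay brick = L/(kA) = 0.22/(1.09×7.77) = 0.02598 K/W
R_vermiculite fill = L/(kA) = 0.13/(0.0714×7.77) = 0.2343 K/W
R_aluminium = L/(kA) = 0.0037/(208×7.77) = 2.289×10^-6 K/W
R_outer film = 1/(h_o·A) = 1/(23.6×7.77) = 0.005453 K/W
R_total = 0.2681 K/W;  Q = ΔT/R_total = 897/0.2681 = 3346 W
T_interface = T_inner − Q·ΣR(inner→interface) = 916 − 3350×0.02827

T ≈ 821 °C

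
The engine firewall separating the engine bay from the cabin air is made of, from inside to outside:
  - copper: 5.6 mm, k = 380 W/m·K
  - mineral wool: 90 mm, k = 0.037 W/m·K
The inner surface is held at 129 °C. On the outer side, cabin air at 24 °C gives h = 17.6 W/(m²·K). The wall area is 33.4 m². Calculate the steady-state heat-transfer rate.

Thermal resistances in series:
R_copper = L/(kA) = 0.0056/(380×33.4) = 4.412×10^-7 K/W
R_mineral wool = L/(kA) = 0.09/(0.037×33.4) = 0.07283 K/W
R_outer film = 1/(h_o·A) = 1/(17.6×33.4) = 0.001701 K/W
R_total = 0.07453 K/W
Q = ΔT / R_total = 105 / 0.07453

Q ≈ 1410 W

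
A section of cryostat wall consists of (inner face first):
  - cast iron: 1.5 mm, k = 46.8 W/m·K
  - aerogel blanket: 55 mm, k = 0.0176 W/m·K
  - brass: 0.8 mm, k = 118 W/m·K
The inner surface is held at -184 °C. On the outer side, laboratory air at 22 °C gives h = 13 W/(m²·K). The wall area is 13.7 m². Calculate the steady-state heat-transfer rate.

Model the wall as resistances in series:
R_cast iron = L/(kA) = 0.0015/(46.8×13.7) = 2.34×10^-6 K/W
R_aerogel blanket = L/(kA) = 0.055/(0.0176×13.7) = 0.2281 K/W
R_brass = L/(kA) = 0.0008/(118×13.7) = 4.949×10^-7 K/W
R_outer film = 1/(h_o·A) = 1/(13×13.7) = 0.005615 K/W
R_total = 0.2337 K/W
Q = ΔT / R_total = 206 / 0.2337

Q ≈ 881 W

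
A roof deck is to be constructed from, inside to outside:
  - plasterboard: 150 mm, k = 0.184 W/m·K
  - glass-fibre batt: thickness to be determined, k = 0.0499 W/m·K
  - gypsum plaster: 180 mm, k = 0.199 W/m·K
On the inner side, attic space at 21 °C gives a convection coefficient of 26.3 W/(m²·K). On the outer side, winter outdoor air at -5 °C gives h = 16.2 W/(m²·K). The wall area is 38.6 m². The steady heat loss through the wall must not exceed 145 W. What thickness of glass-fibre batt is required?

L ≈ 255 mm

Series thermal resistances:
R_inner film = 1/(h_i·A) = 1/(26.3×38.6) = 9.85×10^-4 K/W
R_plasterboard = L/(kA) = 0.15/(0.184×38.6) = 0.02112 K/W
R_gypsum plaster = L/(kA) = 0.18/(0.199×38.6) = 0.02343 K/W
R_outer film = 1/(h_o·A) = 1/(16.2×38.6) = 0.001599 K/W
Sum of the known resistances R_other = 0.04714 K/W
Required total resistance R_tot = ΔT/Q_allow = 26/145 = 0.1793 K/W
R_glass-fibre batt = R_tot − R_other = 0.1322 K/W
L = R·k·A = 0.1322×0.0499×38.6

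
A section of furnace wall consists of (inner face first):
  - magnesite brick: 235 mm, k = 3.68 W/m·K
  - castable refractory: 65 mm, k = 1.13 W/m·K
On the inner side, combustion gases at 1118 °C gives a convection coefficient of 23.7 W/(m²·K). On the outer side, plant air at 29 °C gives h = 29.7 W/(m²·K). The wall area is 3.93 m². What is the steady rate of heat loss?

Using the resistance-network approach (series):
R_inner film = 1/(h_i·A) = 1/(23.7×3.93) = 0.01074 K/W
R_magnesite brick = L/(kA) = 0.235/(3.68×3.93) = 0.01625 K/W
R_castable refractory = L/(kA) = 0.065/(1.13×3.93) = 0.01464 K/W
R_outer film = 1/(h_o·A) = 1/(29.7×3.93) = 0.008567 K/W
R_total = 0.05019 K/W
Q = ΔT / R_total = 1089 / 0.05019

Q ≈ 21700 W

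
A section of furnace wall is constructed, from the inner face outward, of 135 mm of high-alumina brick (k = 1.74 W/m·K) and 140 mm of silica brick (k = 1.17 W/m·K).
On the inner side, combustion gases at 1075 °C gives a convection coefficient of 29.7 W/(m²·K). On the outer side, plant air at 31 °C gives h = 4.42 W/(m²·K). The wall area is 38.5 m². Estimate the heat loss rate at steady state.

Q ≈ 87900 W

Using the resistance-network approach (series):
R_inner film = 1/(h_i·A) = 1/(29.7×38.5) = 8.745×10^-4 K/W
R_high-alumina brick = L/(kA) = 0.135/(1.74×38.5) = 0.002015 K/W
R_silica brick = L/(kA) = 0.14/(1.17×38.5) = 0.003108 K/W
R_outer film = 1/(h_o·A) = 1/(4.42×38.5) = 0.005876 K/W
R_total = 0.01187 K/W
Q = ΔT / R_total = 1044 / 0.01187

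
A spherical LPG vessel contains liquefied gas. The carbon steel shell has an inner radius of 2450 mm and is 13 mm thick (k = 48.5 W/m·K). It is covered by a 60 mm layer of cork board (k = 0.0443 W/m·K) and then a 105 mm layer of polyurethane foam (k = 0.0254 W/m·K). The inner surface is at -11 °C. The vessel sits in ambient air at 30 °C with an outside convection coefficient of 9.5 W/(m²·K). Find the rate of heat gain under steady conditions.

Q ≈ 601 W

Radial (spherical) resistances in series:
R_carbon steel shell = (1/2.45 − 1/2.463)/(4π×48.5) = 3.535×10^-6 K/W
R_cork board = (1/2.463 − 1/2.523)/(4π×0.0443) = 0.01734 K/W
R_polyurethane foam = (1/2.523 − 1/2.628)/(4π×0.0254) = 0.04961 K/W
R_outer film = 1/(h·4πr_o²) = 1/(9.5×4π×2.628²) = 0.001213 K/W
R_total = 0.06817 K/W
Q = ΔT/R_total = 41/0.06817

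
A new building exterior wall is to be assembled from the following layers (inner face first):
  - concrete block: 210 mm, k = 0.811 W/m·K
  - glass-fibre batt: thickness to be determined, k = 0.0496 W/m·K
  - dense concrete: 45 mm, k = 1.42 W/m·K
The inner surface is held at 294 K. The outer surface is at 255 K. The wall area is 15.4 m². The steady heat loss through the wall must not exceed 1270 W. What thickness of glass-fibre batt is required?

L ≈ 9.04 mm

Model the wall as resistances in series:
R_concrete block = L/(kA) = 0.21/(0.811×15.4) = 0.01681 K/W
R_dense concrete = L/(kA) = 0.045/(1.42×15.4) = 0.002058 K/W
Sum of the known resistances R_other = 0.01887 K/W
Required total resistance R_tot = ΔT/Q_allow = 39/1270 = 0.03071 K/W
R_glass-fibre batt = R_tot − R_other = 0.01184 K/W
L = R·k·A = 0.01184×0.0496×15.4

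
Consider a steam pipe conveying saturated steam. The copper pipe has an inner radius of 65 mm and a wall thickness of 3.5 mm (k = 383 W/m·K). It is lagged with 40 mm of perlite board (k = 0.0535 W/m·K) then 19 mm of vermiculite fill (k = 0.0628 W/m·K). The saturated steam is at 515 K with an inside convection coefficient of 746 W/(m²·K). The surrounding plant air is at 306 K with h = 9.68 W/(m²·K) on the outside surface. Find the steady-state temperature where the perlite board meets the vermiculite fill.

Radial resistances (cylindrical: R_cond = ln(r_o/r_i)/(2πkL), R_conv = 1/(h·2πrL)):
R_inner film = 1/(h_i·2πr₁L) = 1/(746×2π×0.065×1) = 0.003282 K/W
R_copper pipe wall = ln(68.5/65)/(2π×383×1) = 2.179×10^-5 K/W
R_perlite board = ln(108.5/68.5)/(2π×0.0535×1) = 1.368 K/W
R_vermiculite fill = ln(127.5/108.5)/(2π×0.0628×1) = 0.409 K/W
R_outer film = 1/(h_o·2πr_oL) = 1/(9.68×2π×0.1275×1) = 0.129 K/W
R_total = 1.909 K/W
Q = ΔT/R_total = 209/1.909
Q = 109 W/m
T_interface = T_inner − Q·ΣR(inner→interface) = 515 − 109×1.371

T ≈ 365 K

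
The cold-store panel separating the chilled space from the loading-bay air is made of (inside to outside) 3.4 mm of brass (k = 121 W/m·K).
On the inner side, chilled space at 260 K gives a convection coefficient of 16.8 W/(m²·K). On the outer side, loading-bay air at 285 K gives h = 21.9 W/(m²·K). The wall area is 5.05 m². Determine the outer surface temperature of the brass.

Treating each layer as a thermal resistance in series:
R_inner film = 1/(h_i·A) = 1/(16.8×5.05) = 0.01179 K/W
R_brass = L/(kA) = 0.0034/(121×5.05) = 5.564×10^-6 K/W
R_outer film = 1/(h_o·A) = 1/(21.9×5.05) = 0.009042 K/W
R_total = 0.02083 K/W;  Q = ΔT/R_total = 25/0.02083 = 1200 W
T_interface = T_inner + Q·ΣR(inner→interface) = 260 + 1200×0.01179

T ≈ 274 K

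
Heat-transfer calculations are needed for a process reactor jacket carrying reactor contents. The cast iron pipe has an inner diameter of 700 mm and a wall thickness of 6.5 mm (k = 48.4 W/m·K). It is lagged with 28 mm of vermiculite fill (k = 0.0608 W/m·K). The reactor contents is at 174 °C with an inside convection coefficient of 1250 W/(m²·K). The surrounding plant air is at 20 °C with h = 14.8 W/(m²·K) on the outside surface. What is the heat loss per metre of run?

For a radial system each layer contributes R = ln(r_out/r_in)/(2πkL); films add R = 1/(hA).
R_inner film = 1/(h_i·2πr₁L) = 1/(1250×2π×0.35×1) = 3.638×10^-4 K/W
R_cast iron pipe wall = ln(356.5/350)/(2π×48.4×1) = 6.051×10^-5 K/W
R_vermiculite fill = ln(384.5/356.5)/(2π×0.0608×1) = 0.1979 K/W
R_outer film = 1/(h_o·2πr_oL) = 1/(14.8×2π×0.3845×1) = 0.02797 K/W
R_total = 0.2263 K/W
Q = ΔT/R_total = 154/0.2263

q′ ≈ 680 W/m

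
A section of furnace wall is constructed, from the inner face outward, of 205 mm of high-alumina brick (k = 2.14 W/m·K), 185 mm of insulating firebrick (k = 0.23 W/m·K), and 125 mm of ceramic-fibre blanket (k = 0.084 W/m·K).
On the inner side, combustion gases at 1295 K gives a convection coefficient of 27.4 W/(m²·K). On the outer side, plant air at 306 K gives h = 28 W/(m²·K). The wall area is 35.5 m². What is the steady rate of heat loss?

Q ≈ 14300 W

Series thermal resistances:
R_inner film = 1/(h_i·A) = 1/(27.4×35.5) = 0.001028 K/W
R_high-alumina brick = L/(kA) = 0.205/(2.14×35.5) = 0.002698 K/W
R_insulating firebrick = L/(kA) = 0.185/(0.23×35.5) = 0.02266 K/W
R_ceramic-fibre blanket = L/(kA) = 0.125/(0.084×35.5) = 0.04192 K/W
R_outer film = 1/(h_o·A) = 1/(28×35.5) = 0.001006 K/W
R_total = 0.06931 K/W
Q = ΔT / R_total = 989 / 0.06931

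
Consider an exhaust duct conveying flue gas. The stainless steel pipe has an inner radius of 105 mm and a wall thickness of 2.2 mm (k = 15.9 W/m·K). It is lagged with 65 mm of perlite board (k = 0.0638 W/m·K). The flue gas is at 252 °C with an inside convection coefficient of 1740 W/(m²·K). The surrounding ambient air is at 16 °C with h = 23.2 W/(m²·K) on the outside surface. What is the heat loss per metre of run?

Per-layer cylindrical resistances, series-summed:
R_inner film = 1/(h_i·2πr₁L) = 1/(1740×2π×0.105×1) = 8.711×10^-4 K/W
R_stainless steel pipe wall = ln(107.2/105)/(2π×15.9×1) = 2.076×10^-4 K/W
R_perlite board = ln(172.2/107.2)/(2π×0.0638×1) = 1.182 K/W
R_outer film = 1/(h_o·2πr_oL) = 1/(23.2×2π×0.1722×1) = 0.03984 K/W
R_total = 1.223 K/W
Q = ΔT/R_total = 236/1.223

q′ ≈ 193 W/m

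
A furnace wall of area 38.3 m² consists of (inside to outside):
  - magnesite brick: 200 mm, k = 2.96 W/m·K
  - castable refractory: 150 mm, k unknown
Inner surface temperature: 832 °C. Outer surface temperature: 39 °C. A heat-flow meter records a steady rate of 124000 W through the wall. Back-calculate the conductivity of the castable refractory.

Treating each layer as a thermal resistance in series:
R_magnesite brick = L/(kA) = 0.2/(2.96×38.3) = 0.001764 K/W
Sum of known resistances R_other = 0.001764 K/W
Total R = ΔT/Q = 793/124000 = 0.006395 K/W
R_castable refractory = R_total − R_other = 0.004631 K/W
k = L/(R·A) = 0.15/(0.004631×38.3)

k ≈ 0.846 W/(m·K)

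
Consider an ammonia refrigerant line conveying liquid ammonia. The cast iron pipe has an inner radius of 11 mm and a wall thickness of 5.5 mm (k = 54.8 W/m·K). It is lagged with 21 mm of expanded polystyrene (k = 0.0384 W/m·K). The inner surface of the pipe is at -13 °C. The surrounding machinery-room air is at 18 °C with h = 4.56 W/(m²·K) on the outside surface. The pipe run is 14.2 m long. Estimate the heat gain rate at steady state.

Q ≈ 102 W

For a radial system each layer contributes R = ln(r_out/r_in)/(2πkL); films add R = 1/(hA).
R_cast iron pipe wall = ln(16.5/11)/(2π×54.8×14.2) = 8.293×10^-5 K/W
R_expanded polystyrene = ln(37.5/16.5)/(2π×0.0384×14.2) = 0.2396 K/W
R_outer film = 1/(h_o·2πr_oL) = 1/(4.56×2π×0.0375×14.2) = 0.06554 K/W
R_total = 0.3053 K/W
Q = ΔT/R_total = 31/0.3053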